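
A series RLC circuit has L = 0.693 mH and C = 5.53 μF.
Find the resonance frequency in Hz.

Step 1 — Resonance condition Im(Z)=0 gives ω₀ = 1/√(LC).
Step 2 — ω₀ = 1/√(0.000693·5.53e-06) = 1.615e+04 rad/s.
Step 3 — f₀ = ω₀/(2π) = 2571 Hz.

f₀ = 2571 Hz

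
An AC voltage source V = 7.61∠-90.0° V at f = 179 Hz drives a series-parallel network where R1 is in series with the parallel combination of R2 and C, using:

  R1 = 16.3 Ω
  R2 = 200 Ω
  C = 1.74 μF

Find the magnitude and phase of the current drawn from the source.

Step 1 — Angular frequency: ω = 2π·f = 2π·179 = 1125 rad/s.
Step 2 — Component impedances:
  R1: Z = R = 16.3 Ω
  R2: Z = R = 200 Ω
  C: Z = 1/(jωC) = -j/(ω·C) = 0 - j511 Ω
Step 3 — Parallel branch: R2 || C = 1/(1/R2 + 1/C) = 173.4 - j67.88 Ω.
Step 4 — Series with R1: Z_total = R1 + (R2 || C) = 189.7 - j67.88 Ω = 201.5∠-19.7° Ω.
Step 5 — Source phasor: V = 7.61∠-90.0° V = 0 - j7.61 V.
Step 6 — Ohm's law: I = V / Z_total = (0 - j7.61) / (189.7 - j67.88) = 0.01272 - j0.03556 A.
Step 7 — Convert to polar: |I| = 0.03776 A, ∠I = -70.3°.

I = 0.03776∠-70.3° A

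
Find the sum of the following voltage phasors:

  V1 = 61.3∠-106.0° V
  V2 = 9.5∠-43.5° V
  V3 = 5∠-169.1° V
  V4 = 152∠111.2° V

Step 1 — Convert each phasor to rectangular form:
  V1 = 61.3·(cos(-106.0°) + j·sin(-106.0°)) = -16.9 - j58.93 V
  V2 = 9.5·(cos(-43.5°) + j·sin(-43.5°)) = 6.891 - j6.539 V
  V3 = 5·(cos(-169.1°) + j·sin(-169.1°)) = -4.91 - j0.9455 V
  V4 = 152·(cos(111.2°) + j·sin(111.2°)) = -54.97 + j141.7 V
Step 2 — Sum components: V_total = -69.88 + j75.3 V.
Step 3 — Convert to polar: |V_total| = 102.7 V, ∠V_total = 132.9°.

V_total = 102.7∠132.9° V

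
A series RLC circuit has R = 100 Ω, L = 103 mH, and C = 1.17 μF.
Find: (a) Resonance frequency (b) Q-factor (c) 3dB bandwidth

Step 1 — Resonance: ω₀ = 1/√(LC) = 1/√(0.103·1.17e-06) = 2881 rad/s.
Step 2 — f₀ = ω₀/(2π) = 458.5 Hz.
Step 3 — Series Q: Q = ω₀L/R = 2881·0.103/100 = 2.967.
Step 4 — Bandwidth: Δω = ω₀/Q = 970.9 rad/s; BW = Δω/(2π) = 154.5 Hz.

(a) f₀ = 458.5 Hz  (b) Q = 2.967  (c) BW = 154.5 Hz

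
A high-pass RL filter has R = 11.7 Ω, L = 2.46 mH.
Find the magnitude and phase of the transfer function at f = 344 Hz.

Step 1 — Angular frequency: ω = 2π·344 = 2161 rad/s.
Step 2 — Transfer function: H(jω) = jωL/(R + jωL).
Step 3 — Numerator jωL = j·5.317; denominator R + jωL = 11.7 + j5.317.
Step 4 — H = 0.1712 + j0.3767.
Step 5 — Magnitude: |H| = 0.4137 (-7.7 dB); phase: φ = 65.6°.

|H| = 0.4137 (-7.7 dB), φ = 65.6°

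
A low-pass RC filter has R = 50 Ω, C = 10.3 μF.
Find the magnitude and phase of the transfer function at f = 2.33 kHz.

Step 1 — Angular frequency: ω = 2π·2330 = 1.464e+04 rad/s.
Step 2 — Transfer function: H(jω) = 1/(1 + jωRC).
Step 3 — Denominator: 1 + jωRC = 1 + j·1.464e+04·50·1.03e-05 = 1 + j7.54.
Step 4 — H = 0.01729 - j0.1303.
Step 5 — Magnitude: |H| = 0.1315 (-17.6 dB); phase: φ = -82.4°.

|H| = 0.1315 (-17.6 dB), φ = -82.4°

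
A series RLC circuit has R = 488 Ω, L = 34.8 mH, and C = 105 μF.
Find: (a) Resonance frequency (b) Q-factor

Step 1 — Resonance condition Im(Z)=0 gives ω₀ = 1/√(LC).
Step 2 — ω₀ = 1/√(0.0348·0.000105) = 523.1 rad/s.
Step 3 — f₀ = ω₀/(2π) = 83.26 Hz.
Step 4 — Series Q: Q = ω₀L/R = 523.1·0.0348/488 = 0.03731.

(a) f₀ = 83.26 Hz  (b) Q = 0.03731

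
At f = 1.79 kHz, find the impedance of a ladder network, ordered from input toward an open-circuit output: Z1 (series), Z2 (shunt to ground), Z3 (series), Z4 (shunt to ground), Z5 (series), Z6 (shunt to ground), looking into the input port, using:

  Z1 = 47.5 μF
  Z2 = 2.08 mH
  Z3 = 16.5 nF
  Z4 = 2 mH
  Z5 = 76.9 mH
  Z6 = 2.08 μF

Step 1 — Angular frequency: ω = 2π·f = 2π·1790 = 1.125e+04 rad/s.
Step 2 — Component impedances:
  Z1: Z = 1/(jωC) = -j/(ω·C) = 0 - j1.872 Ω
  Z2: Z = jωL = j·1.125e+04·0.00208 = 0 + j23.39 Ω
  Z3: Z = 1/(jωC) = -j/(ω·C) = 0 - j5389 Ω
  Z4: Z = jωL = j·1.125e+04·0.002 = 0 + j22.49 Ω
  Z5: Z = jωL = j·1.125e+04·0.0769 = 0 + j864.9 Ω
  Z6: Z = 1/(jωC) = -j/(ω·C) = 0 - j42.75 Ω
Step 3 — Ladder network (open output): work backward from the far end, alternating series and parallel combinations. Z_in = 0 + j21.62 Ω = 21.62∠90.0° Ω.

Z = 0 + j21.62 Ω = 21.62∠90.0° Ω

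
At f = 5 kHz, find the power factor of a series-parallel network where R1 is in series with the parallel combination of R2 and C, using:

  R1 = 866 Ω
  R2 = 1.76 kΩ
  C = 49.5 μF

Step 1 — Angular frequency: ω = 2π·f = 2π·5000 = 3.142e+04 rad/s.
Step 2 — Component impedances:
  R1: Z = R = 866 Ω
  R2: Z = R = 1760 Ω
  C: Z = 1/(jωC) = -j/(ω·C) = 0 - j0.6431 Ω
Step 3 — Parallel branch: R2 || C = 1/(1/R2 + 1/C) = 0.000235 - j0.6431 Ω.
Step 4 — Series with R1: Z_total = R1 + (R2 || C) = 866 - j0.6431 Ω = 866∠-0.0° Ω.
Step 5 — Power factor: PF = cos(φ) = Re(Z)/|Z| = 866/866 = 1.
Step 6 — Type: Im(Z) = -0.6431 ⇒ leading (phase φ = -0.0°).

PF = 1 (leading, φ = -0.0°)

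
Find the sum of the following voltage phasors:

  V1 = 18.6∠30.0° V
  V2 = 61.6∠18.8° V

Step 1 — Convert each phasor to rectangular form:
  V1 = 18.6·(cos(30.0°) + j·sin(30.0°)) = 16.11 + j9.3 V
  V2 = 61.6·(cos(18.8°) + j·sin(18.8°)) = 58.31 + j19.85 V
Step 2 — Sum components: V_total = 74.42 + j29.15 V.
Step 3 — Convert to polar: |V_total| = 79.93 V, ∠V_total = 21.4°.

V_total = 79.93∠21.4° V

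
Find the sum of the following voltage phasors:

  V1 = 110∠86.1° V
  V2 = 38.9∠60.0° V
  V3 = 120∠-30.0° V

Step 1 — Convert each phasor to rectangular form:
  V1 = 110·(cos(86.1°) + j·sin(86.1°)) = 7.482 + j109.7 V
  V2 = 38.9·(cos(60.0°) + j·sin(60.0°)) = 19.45 + j33.69 V
  V3 = 120·(cos(-30.0°) + j·sin(-30.0°)) = 103.9 - j60 V
Step 2 — Sum components: V_total = 130.9 + j83.43 V.
Step 3 — Convert to polar: |V_total| = 155.2 V, ∠V_total = 32.5°.

V_total = 155.2∠32.5° V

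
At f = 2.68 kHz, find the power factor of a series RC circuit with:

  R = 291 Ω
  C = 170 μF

Step 1 — Angular frequency: ω = 2π·f = 2π·2680 = 1.684e+04 rad/s.
Step 2 — Component impedances:
  R: Z = R = 291 Ω
  C: Z = 1/(jωC) = -j/(ω·C) = 0 - j0.3493 Ω
Step 3 — Series combination: Z_total = R + C = 291 - j0.3493 Ω = 291∠-0.1° Ω.
Step 4 — Power factor: PF = cos(φ) = Re(Z)/|Z| = 291/291 = 1.
Step 5 — Type: Im(Z) = -0.3493 ⇒ leading (phase φ = -0.1°).

PF = 1 (leading, φ = -0.1°)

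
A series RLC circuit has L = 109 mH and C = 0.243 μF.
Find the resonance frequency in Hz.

Step 1 — Resonance condition Im(Z)=0 gives ω₀ = 1/√(LC).
Step 2 — ω₀ = 1/√(0.109·2.43e-07) = 6144 rad/s.
Step 3 — f₀ = ω₀/(2π) = 977.9 Hz.

f₀ = 977.9 Hz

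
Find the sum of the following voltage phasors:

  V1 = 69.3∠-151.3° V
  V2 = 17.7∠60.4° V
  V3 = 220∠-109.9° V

Step 1 — Convert each phasor to rectangular form:
  V1 = 69.3·(cos(-151.3°) + j·sin(-151.3°)) = -60.79 - j33.28 V
  V2 = 17.7·(cos(60.4°) + j·sin(60.4°)) = 8.743 + j15.39 V
  V3 = 220·(cos(-109.9°) + j·sin(-109.9°)) = -74.88 - j206.9 V
Step 2 — Sum components: V_total = -126.9 - j224.8 V.
Step 3 — Convert to polar: |V_total| = 258.1 V, ∠V_total = -119.5°.

V_total = 258.1∠-119.5° V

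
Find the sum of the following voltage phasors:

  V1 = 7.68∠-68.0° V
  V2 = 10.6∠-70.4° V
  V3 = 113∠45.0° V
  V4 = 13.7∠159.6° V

Step 1 — Convert each phasor to rectangular form:
  V1 = 7.68·(cos(-68.0°) + j·sin(-68.0°)) = 2.877 - j7.121 V
  V2 = 10.6·(cos(-70.4°) + j·sin(-70.4°)) = 3.556 - j9.986 V
  V3 = 113·(cos(45.0°) + j·sin(45.0°)) = 79.9 + j79.9 V
  V4 = 13.7·(cos(159.6°) + j·sin(159.6°)) = -12.84 + j4.775 V
Step 2 — Sum components: V_total = 73.5 + j67.57 V.
Step 3 — Convert to polar: |V_total| = 99.84 V, ∠V_total = 42.6°.

V_total = 99.84∠42.6° V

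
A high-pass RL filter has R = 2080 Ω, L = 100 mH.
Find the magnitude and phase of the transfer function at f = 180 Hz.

Step 1 — Angular frequency: ω = 2π·180 = 1131 rad/s.
Step 2 — Transfer function: H(jω) = jωL/(R + jωL).
Step 3 — Numerator jωL = j·113.1; denominator R + jωL = 2080 + j113.1.
Step 4 — H = 0.002948 + j0.05421.
Step 5 — Magnitude: |H| = 0.05429 (-25.3 dB); phase: φ = 86.9°.

|H| = 0.05429 (-25.3 dB), φ = 86.9°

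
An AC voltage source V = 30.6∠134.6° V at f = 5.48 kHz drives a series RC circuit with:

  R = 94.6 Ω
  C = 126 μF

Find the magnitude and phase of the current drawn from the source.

Step 1 — Angular frequency: ω = 2π·f = 2π·5480 = 3.443e+04 rad/s.
Step 2 — Component impedances:
  R: Z = R = 94.6 Ω
  C: Z = 1/(jωC) = -j/(ω·C) = 0 - j0.2305 Ω
Step 3 — Series combination: Z_total = R + C = 94.6 - j0.2305 Ω = 94.6∠-0.1° Ω.
Step 4 — Source phasor: V = 30.6∠134.6° V = -21.49 + j21.79 V.
Step 5 — Ohm's law: I = V / Z_total = (-21.49 + j21.79) / (94.6 - j0.2305) = -0.2277 + j0.2298 A.
Step 6 — Convert to polar: |I| = 0.3235 A, ∠I = 134.7°.

I = 0.3235∠134.7° A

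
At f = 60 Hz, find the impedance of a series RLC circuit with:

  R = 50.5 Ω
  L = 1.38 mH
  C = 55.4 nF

Step 1 — Angular frequency: ω = 2π·f = 2π·60 = 377 rad/s.
Step 2 — Component impedances:
  R: Z = R = 50.5 Ω
  L: Z = jωL = j·377·0.00138 = 0 + j0.5202 Ω
  C: Z = 1/(jωC) = -j/(ω·C) = 0 - j4.788e+04 Ω
Step 3 — Series combination: Z_total = R + L + C = 50.5 - j4.788e+04 Ω = 4.788e+04∠-89.9° Ω.

Z = 50.5 - j4.788e+04 Ω = 4.788e+04∠-89.9° Ω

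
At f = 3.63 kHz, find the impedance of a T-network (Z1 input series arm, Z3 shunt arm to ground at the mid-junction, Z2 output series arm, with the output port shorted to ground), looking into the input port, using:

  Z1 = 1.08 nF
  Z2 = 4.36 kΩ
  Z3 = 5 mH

Step 1 — Angular frequency: ω = 2π·f = 2π·3630 = 2.281e+04 rad/s.
Step 2 — Component impedances:
  Z1: Z = 1/(jωC) = -j/(ω·C) = 0 - j4.06e+04 Ω
  Z2: Z = R = 4360 Ω
  Z3: Z = jωL = j·2.281e+04·0.005 = 0 + j114 Ω
Step 3 — With the output port shorted to ground, the output series arm Z2 runs from the junction to ground; the shunt arm Z3 also runs from the junction to ground. They appear in parallel: Z3 || Z2 = 2.981 + j114 Ω.
Step 4 — Series with input arm Z1: Z_in = Z1 + (Z3 || Z2) = 2.981 - j4.048e+04 Ω = 4.048e+04∠-90.0° Ω.

Z = 2.981 - j4.048e+04 Ω = 4.048e+04∠-90.0° Ω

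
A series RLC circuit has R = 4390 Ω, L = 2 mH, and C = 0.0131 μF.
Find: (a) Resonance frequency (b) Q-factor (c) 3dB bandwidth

Step 1 — Resonance: ω₀ = 1/√(LC) = 1/√(0.002·1.31e-08) = 1.954e+05 rad/s.
Step 2 — f₀ = ω₀/(2π) = 3.109e+04 Hz.
Step 3 — Series Q: Q = ω₀L/R = 1.954e+05·0.002/4390 = 0.08901.
Step 4 — Bandwidth: Δω = ω₀/Q = 2.195e+06 rad/s; BW = Δω/(2π) = 3.493e+05 Hz.

(a) f₀ = 3.109e+04 Hz  (b) Q = 0.08901  (c) BW = 3.493e+05 Hz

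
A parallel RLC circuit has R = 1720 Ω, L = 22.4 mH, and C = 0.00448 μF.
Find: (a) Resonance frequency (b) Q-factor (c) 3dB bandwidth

Step 1 — Resonance: ω₀ = 1/√(LC) = 1/√(0.0224·4.48e-09) = 9.982e+04 rad/s.
Step 2 — f₀ = ω₀/(2π) = 1.589e+04 Hz.
Step 3 — Parallel Q: Q = R/(ω₀L) = 1720/(9.982e+04·0.0224) = 0.7692.
Step 4 — Bandwidth: Δω = ω₀/Q = 1.298e+05 rad/s; BW = Δω/(2π) = 2.065e+04 Hz.

(a) f₀ = 1.589e+04 Hz  (b) Q = 0.7692  (c) BW = 2.065e+04 Hz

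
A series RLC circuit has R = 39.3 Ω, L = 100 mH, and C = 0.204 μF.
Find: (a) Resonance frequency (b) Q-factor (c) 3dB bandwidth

Step 1 — Resonance: ω₀ = 1/√(LC) = 1/√(0.1·2.04e-07) = 7001 rad/s.
Step 2 — f₀ = ω₀/(2π) = 1114 Hz.
Step 3 — Series Q: Q = ω₀L/R = 7001·0.1/39.3 = 17.82.
Step 4 — Bandwidth: Δω = ω₀/Q = 393 rad/s; BW = Δω/(2π) = 62.55 Hz.

(a) f₀ = 1114 Hz  (b) Q = 17.82  (c) BW = 62.55 Hz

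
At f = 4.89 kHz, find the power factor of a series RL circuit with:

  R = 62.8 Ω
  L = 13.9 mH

Step 1 — Angular frequency: ω = 2π·f = 2π·4890 = 3.072e+04 rad/s.
Step 2 — Component impedances:
  R: Z = R = 62.8 Ω
  L: Z = jωL = j·3.072e+04·0.0139 = 0 + j427.1 Ω
Step 3 — Series combination: Z_total = R + L = 62.8 + j427.1 Ω = 431.7∠81.6° Ω.
Step 4 — Power factor: PF = cos(φ) = Re(Z)/|Z| = 62.8/431.7 = 0.1455.
Step 5 — Type: Im(Z) = 427.1 ⇒ lagging (phase φ = 81.6°).

PF = 0.1455 (lagging, φ = 81.6°)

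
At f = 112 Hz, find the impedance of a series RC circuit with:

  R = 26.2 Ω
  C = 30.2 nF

Step 1 — Angular frequency: ω = 2π·f = 2π·112 = 703.7 rad/s.
Step 2 — Component impedances:
  R: Z = R = 26.2 Ω
  C: Z = 1/(jωC) = -j/(ω·C) = 0 - j4.705e+04 Ω
Step 3 — Series combination: Z_total = R + C = 26.2 - j4.705e+04 Ω = 4.705e+04∠-90.0° Ω.

Z = 26.2 - j4.705e+04 Ω = 4.705e+04∠-90.0° Ω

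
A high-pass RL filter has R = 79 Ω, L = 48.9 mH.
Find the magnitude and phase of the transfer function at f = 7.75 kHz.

Step 1 — Angular frequency: ω = 2π·7750 = 4.869e+04 rad/s.
Step 2 — Transfer function: H(jω) = jωL/(R + jωL).
Step 3 — Numerator jωL = j·2381; denominator R + jωL = 79 + j2381.
Step 4 — H = 0.9989 + j0.03314.
Step 5 — Magnitude: |H| = 0.9995 (-0.0 dB); phase: φ = 1.9°.

|H| = 0.9995 (-0.0 dB), φ = 1.9°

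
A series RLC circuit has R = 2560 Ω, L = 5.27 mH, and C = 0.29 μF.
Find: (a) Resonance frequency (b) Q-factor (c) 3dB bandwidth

Step 1 — Resonance condition Im(Z)=0 gives ω₀ = 1/√(LC).
Step 2 — ω₀ = 1/√(0.00527·2.9e-07) = 2.558e+04 rad/s.
Step 3 — f₀ = ω₀/(2π) = 4071 Hz.
Step 4 — Series Q: Q = ω₀L/R = 2.558e+04·0.00527/2560 = 0.05266.
Step 5 — 3dB bandwidth: Δω = ω₀/Q = 4.858e+05 rad/s; BW = Δω/(2π) = 7.731e+04 Hz.

(a) f₀ = 4071 Hz  (b) Q = 0.05266  (c) BW = 7.731e+04 Hz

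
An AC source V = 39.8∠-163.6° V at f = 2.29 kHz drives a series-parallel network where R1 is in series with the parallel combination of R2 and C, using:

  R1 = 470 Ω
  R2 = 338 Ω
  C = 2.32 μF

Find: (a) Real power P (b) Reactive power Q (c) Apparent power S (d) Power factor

Step 1 — Angular frequency: ω = 2π·f = 2π·2290 = 1.439e+04 rad/s.
Step 2 — Component impedances:
  R1: Z = R = 470 Ω
  R2: Z = R = 338 Ω
  C: Z = 1/(jωC) = -j/(ω·C) = 0 - j29.96 Ω
Step 3 — Parallel branch: R2 || C = 1/(1/R2 + 1/C) = 2.634 - j29.72 Ω.
Step 4 — Series with R1: Z_total = R1 + (R2 || C) = 472.6 - j29.72 Ω = 473.6∠-3.6° Ω.
Step 5 — Source phasor: V = 39.8∠-163.6° V = -38.18 - j11.24 V.
Step 6 — Current: I = V / Z = -0.07898 - j0.02874 A = 0.08404∠-160.0° A.
Step 7 — Complex power: S = V·I* = 3.338 - j0.2099 VA.
Step 8 — Real power: P = Re(S) = 3.338 W.
Step 9 — Reactive power: Q = Im(S) = -0.2099 VAR.
Step 10 — Apparent power: |S| = 3.345 VA.
Step 11 — Power factor: PF = P/|S| = 0.998 (leading).

(a) P = 3.338 W  (b) Q = -0.2099 VAR  (c) S = 3.345 VA  (d) PF = 0.998 (leading)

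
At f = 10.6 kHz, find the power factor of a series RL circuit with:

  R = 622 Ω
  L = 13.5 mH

Step 1 — Angular frequency: ω = 2π·f = 2π·1.06e+04 = 6.66e+04 rad/s.
Step 2 — Component impedances:
  R: Z = R = 622 Ω
  L: Z = jωL = j·6.66e+04·0.0135 = 0 + j899.1 Ω
Step 3 — Series combination: Z_total = R + L = 622 + j899.1 Ω = 1093∠55.3° Ω.
Step 4 — Power factor: PF = cos(φ) = Re(Z)/|Z| = 622/1093.3 = 0.5689.
Step 5 — Type: Im(Z) = 899.1 ⇒ lagging (phase φ = 55.3°).

PF = 0.5689 (lagging, φ = 55.3°)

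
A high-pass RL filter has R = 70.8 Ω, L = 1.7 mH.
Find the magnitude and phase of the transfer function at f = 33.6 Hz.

Step 1 — Angular frequency: ω = 2π·33.6 = 211.1 rad/s.
Step 2 — Transfer function: H(jω) = jωL/(R + jωL).
Step 3 — Numerator jωL = j·0.3589; denominator R + jωL = 70.8 + j0.3589.
Step 4 — H = 2.57e-05 + j0.005069.
Step 5 — Magnitude: |H| = 0.005069 (-45.9 dB); phase: φ = 89.7°.

|H| = 0.005069 (-45.9 dB), φ = 89.7°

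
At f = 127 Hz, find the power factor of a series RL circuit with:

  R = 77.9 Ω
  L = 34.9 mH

Step 1 — Angular frequency: ω = 2π·f = 2π·127 = 798 rad/s.
Step 2 — Component impedances:
  R: Z = R = 77.9 Ω
  L: Z = jωL = j·798·0.0349 = 0 + j27.85 Ω
Step 3 — Series combination: Z_total = R + L = 77.9 + j27.85 Ω = 82.73∠19.7° Ω.
Step 4 — Power factor: PF = cos(φ) = Re(Z)/|Z| = 77.9/82.73 = 0.9416.
Step 5 — Type: Im(Z) = 27.85 ⇒ lagging (phase φ = 19.7°).

PF = 0.9416 (lagging, φ = 19.7°)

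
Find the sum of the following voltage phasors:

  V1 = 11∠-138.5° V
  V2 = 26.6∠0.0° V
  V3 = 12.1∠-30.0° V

Step 1 — Convert each phasor to rectangular form:
  V1 = 11·(cos(-138.5°) + j·sin(-138.5°)) = -8.239 - j7.289 V
  V2 = 26.6·(cos(0.0°) + j·sin(0.0°)) = 26.6 V
  V3 = 12.1·(cos(-30.0°) + j·sin(-30.0°)) = 10.48 - j6.05 V
Step 2 — Sum components: V_total = 28.84 - j13.34 V.
Step 3 — Convert to polar: |V_total| = 31.78 V, ∠V_total = -24.8°.

V_total = 31.78∠-24.8° V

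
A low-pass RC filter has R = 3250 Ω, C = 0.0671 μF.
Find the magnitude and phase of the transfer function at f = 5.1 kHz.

Step 1 — Angular frequency: ω = 2π·5100 = 3.204e+04 rad/s.
Step 2 — Transfer function: H(jω) = 1/(1 + jωRC).
Step 3 — Denominator: 1 + jωRC = 1 + j·3.204e+04·3250·6.71e-08 = 1 + j6.988.
Step 4 — H = 0.02007 - j0.1402.
Step 5 — Magnitude: |H| = 0.1417 (-17.0 dB); phase: φ = -81.9°.

|H| = 0.1417 (-17.0 dB), φ = -81.9°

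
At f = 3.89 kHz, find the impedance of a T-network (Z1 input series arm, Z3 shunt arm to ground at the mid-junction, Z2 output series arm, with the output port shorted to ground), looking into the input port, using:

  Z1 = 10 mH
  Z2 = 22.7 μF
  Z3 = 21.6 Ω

Step 1 — Angular frequency: ω = 2π·f = 2π·3890 = 2.444e+04 rad/s.
Step 2 — Component impedances:
  Z1: Z = jωL = j·2.444e+04·0.01 = 0 + j244.4 Ω
  Z2: Z = 1/(jωC) = -j/(ω·C) = 0 - j1.802 Ω
  Z3: Z = R = 21.6 Ω
Step 3 — With the output port shorted to ground, the output series arm Z2 runs from the junction to ground; the shunt arm Z3 also runs from the junction to ground. They appear in parallel: Z3 || Z2 = 0.1494 - j1.79 Ω.
Step 4 — Series with input arm Z1: Z_in = Z1 + (Z3 || Z2) = 0.1494 + j242.6 Ω = 242.6∠90.0° Ω.

Z = 0.1494 + j242.6 Ω = 242.6∠90.0° Ω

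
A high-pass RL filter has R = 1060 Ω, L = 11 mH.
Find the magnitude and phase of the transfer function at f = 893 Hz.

Step 1 — Angular frequency: ω = 2π·893 = 5611 rad/s.
Step 2 — Transfer function: H(jω) = jωL/(R + jωL).
Step 3 — Numerator jωL = j·61.72; denominator R + jωL = 1060 + j61.72.
Step 4 — H = 0.003379 + j0.05803.
Step 5 — Magnitude: |H| = 0.05813 (-24.7 dB); phase: φ = 86.7°.

|H| = 0.05813 (-24.7 dB), φ = 86.7°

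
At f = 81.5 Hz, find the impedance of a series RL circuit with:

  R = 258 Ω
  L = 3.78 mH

Step 1 — Angular frequency: ω = 2π·f = 2π·81.5 = 512.1 rad/s.
Step 2 — Component impedances:
  R: Z = R = 258 Ω
  L: Z = jωL = j·512.1·0.00378 = 0 + j1.936 Ω
Step 3 — Series combination: Z_total = R + L = 258 + j1.936 Ω = 258∠0.4° Ω.

Z = 258 + j1.936 Ω = 258∠0.4° Ω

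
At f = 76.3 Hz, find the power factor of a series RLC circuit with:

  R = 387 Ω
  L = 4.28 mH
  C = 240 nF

Step 1 — Angular frequency: ω = 2π·f = 2π·76.3 = 479.4 rad/s.
Step 2 — Component impedances:
  R: Z = R = 387 Ω
  L: Z = jωL = j·479.4·0.00428 = 0 + j2.052 Ω
  C: Z = 1/(jωC) = -j/(ω·C) = 0 - j8691 Ω
Step 3 — Series combination: Z_total = R + L + C = 387 - j8689 Ω = 8698∠-87.4° Ω.
Step 4 — Power factor: PF = cos(φ) = Re(Z)/|Z| = 387/8698 = 0.04449.
Step 5 — Type: Im(Z) = -8689 ⇒ leading (phase φ = -87.4°).

PF = 0.04449 (leading, φ = -87.4°)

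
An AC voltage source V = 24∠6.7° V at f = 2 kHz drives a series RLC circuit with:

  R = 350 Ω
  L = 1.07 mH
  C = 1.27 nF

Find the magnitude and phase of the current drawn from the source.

Step 1 — Angular frequency: ω = 2π·f = 2π·2000 = 1.257e+04 rad/s.
Step 2 — Component impedances:
  R: Z = R = 350 Ω
  L: Z = jωL = j·1.257e+04·0.00107 = 0 + j13.45 Ω
  C: Z = 1/(jωC) = -j/(ω·C) = 0 - j6.266e+04 Ω
Step 3 — Series combination: Z_total = R + L + C = 350 - j6.265e+04 Ω = 6.265e+04∠-89.7° Ω.
Step 4 — Source phasor: V = 24∠6.7° V = 23.84 + j2.8 V.
Step 5 — Ohm's law: I = V / Z_total = (23.84 + j2.8) / (350 - j6.265e+04) = -4.257e-05 + j0.0003807 A.
Step 6 — Convert to polar: |I| = 0.0003831 A, ∠I = 96.4°.

I = 0.0003831∠96.4° A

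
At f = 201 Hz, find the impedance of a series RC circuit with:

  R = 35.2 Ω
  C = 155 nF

Step 1 — Angular frequency: ω = 2π·f = 2π·201 = 1263 rad/s.
Step 2 — Component impedances:
  R: Z = R = 35.2 Ω
  C: Z = 1/(jωC) = -j/(ω·C) = 0 - j5108 Ω
Step 3 — Series combination: Z_total = R + C = 35.2 - j5108 Ω = 5109∠-89.6° Ω.

Z = 35.2 - j5108 Ω = 5109∠-89.6° Ω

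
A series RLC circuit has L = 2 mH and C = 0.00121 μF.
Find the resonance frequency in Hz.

Step 1 — Resonance condition Im(Z)=0 gives ω₀ = 1/√(LC).
Step 2 — ω₀ = 1/√(0.002·1.21e-09) = 6.428e+05 rad/s.
Step 3 — f₀ = ω₀/(2π) = 1.023e+05 Hz.

f₀ = 1.023e+05 Hz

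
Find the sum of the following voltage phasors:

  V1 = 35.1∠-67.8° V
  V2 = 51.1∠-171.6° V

Step 1 — Convert each phasor to rectangular form:
  V1 = 35.1·(cos(-67.8°) + j·sin(-67.8°)) = 13.26 - j32.5 V
  V2 = 51.1·(cos(-171.6°) + j·sin(-171.6°)) = -50.55 - j7.465 V
Step 2 — Sum components: V_total = -37.29 - j39.96 V.
Step 3 — Convert to polar: |V_total| = 54.66 V, ∠V_total = -133.0°.

V_total = 54.66∠-133.0° V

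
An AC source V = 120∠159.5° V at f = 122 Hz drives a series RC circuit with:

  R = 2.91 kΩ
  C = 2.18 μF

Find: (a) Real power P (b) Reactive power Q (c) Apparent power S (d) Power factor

Step 1 — Angular frequency: ω = 2π·f = 2π·122 = 766.5 rad/s.
Step 2 — Component impedances:
  R: Z = R = 2910 Ω
  C: Z = 1/(jωC) = -j/(ω·C) = 0 - j598.4 Ω
Step 3 — Series combination: Z_total = R + C = 2910 - j598.4 Ω = 2971∠-11.6° Ω.
Step 4 — Source phasor: V = 120∠159.5° V = -112.4 + j42.02 V.
Step 5 — Current: I = V / Z = -0.03991 + j0.006235 A = 0.04039∠171.1° A.
Step 6 — Complex power: S = V·I* = 4.748 - j0.9763 VA.
Step 7 — Real power: P = Re(S) = 4.748 W.
Step 8 — Reactive power: Q = Im(S) = -0.9763 VAR.
Step 9 — Apparent power: |S| = 4.847 VA.
Step 10 — Power factor: PF = P/|S| = 0.9795 (leading).

(a) P = 4.748 W  (b) Q = -0.9763 VAR  (c) S = 4.847 VA  (d) PF = 0.9795 (leading)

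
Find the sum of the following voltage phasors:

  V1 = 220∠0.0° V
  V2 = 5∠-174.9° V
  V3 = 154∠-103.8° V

Step 1 — Convert each phasor to rectangular form:
  V1 = 220·(cos(0.0°) + j·sin(0.0°)) = 220 V
  V2 = 5·(cos(-174.9°) + j·sin(-174.9°)) = -4.98 - j0.4445 V
  V3 = 154·(cos(-103.8°) + j·sin(-103.8°)) = -36.73 - j149.6 V
Step 2 — Sum components: V_total = 178.3 - j150 V.
Step 3 — Convert to polar: |V_total| = 233 V, ∠V_total = -40.1°.

V_total = 233∠-40.1° V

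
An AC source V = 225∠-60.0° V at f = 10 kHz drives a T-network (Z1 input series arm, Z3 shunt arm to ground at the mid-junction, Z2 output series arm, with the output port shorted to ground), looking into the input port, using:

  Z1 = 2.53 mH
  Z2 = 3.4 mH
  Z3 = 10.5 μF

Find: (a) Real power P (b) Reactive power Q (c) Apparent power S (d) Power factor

Step 1 — Angular frequency: ω = 2π·f = 2π·1e+04 = 6.283e+04 rad/s.
Step 2 — Component impedances:
  Z1: Z = jωL = j·6.283e+04·0.00253 = 0 + j159 Ω
  Z2: Z = jωL = j·6.283e+04·0.0034 = 0 + j213.6 Ω
  Z3: Z = 1/(jωC) = -j/(ω·C) = 0 - j1.516 Ω
Step 3 — With the output port shorted to ground, the output series arm Z2 runs from the junction to ground; the shunt arm Z3 also runs from the junction to ground. They appear in parallel: Z3 || Z2 = 0 - j1.527 Ω.
Step 4 — Series with input arm Z1: Z_in = Z1 + (Z3 || Z2) = 0 + j157.4 Ω = 157.4∠90.0° Ω.
Step 5 — Source phasor: V = 225∠-60.0° V = 112.5 - j194.9 V.
Step 6 — Current: I = V / Z = -1.238 - j0.7146 A = 1.429∠-150.0° A.
Step 7 — Complex power: S = V·I* = 0 + j321.6 VA.
Step 8 — Real power: P = Re(S) = 0 W.
Step 9 — Reactive power: Q = Im(S) = 321.6 VAR.
Step 10 — Apparent power: |S| = 321.6 VA.
Step 11 — Power factor: PF = P/|S| = 0 (lagging).

(a) P = 0 W  (b) Q = 321.6 VAR  (c) S = 321.6 VA  (d) PF = 0 (lagging)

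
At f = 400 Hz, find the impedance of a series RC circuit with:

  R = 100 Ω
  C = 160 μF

Step 1 — Angular frequency: ω = 2π·f = 2π·400 = 2513 rad/s.
Step 2 — Component impedances:
  R: Z = R = 100 Ω
  C: Z = 1/(jωC) = -j/(ω·C) = 0 - j2.487 Ω
Step 3 — Series combination: Z_total = R + C = 100 - j2.487 Ω = 100∠-1.4° Ω.

Z = 100 - j2.487 Ω = 100∠-1.4° Ω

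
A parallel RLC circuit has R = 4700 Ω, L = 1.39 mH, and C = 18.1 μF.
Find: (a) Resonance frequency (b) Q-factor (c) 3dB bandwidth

Step 1 — Resonance: ω₀ = 1/√(LC) = 1/√(0.00139·1.81e-05) = 6305 rad/s.
Step 2 — f₀ = ω₀/(2π) = 1003 Hz.
Step 3 — Parallel Q: Q = R/(ω₀L) = 4700/(6305·0.00139) = 536.3.
Step 4 — Bandwidth: Δω = ω₀/Q = 11.76 rad/s; BW = Δω/(2π) = 1.871 Hz.

(a) f₀ = 1003 Hz  (b) Q = 536.3  (c) BW = 1.871 Hz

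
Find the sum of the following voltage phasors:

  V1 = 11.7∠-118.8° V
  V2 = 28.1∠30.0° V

Step 1 — Convert each phasor to rectangular form:
  V1 = 11.7·(cos(-118.8°) + j·sin(-118.8°)) = -5.637 - j10.25 V
  V2 = 28.1·(cos(30.0°) + j·sin(30.0°)) = 24.34 + j14.05 V
Step 2 — Sum components: V_total = 18.7 + j3.797 V.
Step 3 — Convert to polar: |V_total| = 19.08 V, ∠V_total = 11.5°.

V_total = 19.08∠11.5° V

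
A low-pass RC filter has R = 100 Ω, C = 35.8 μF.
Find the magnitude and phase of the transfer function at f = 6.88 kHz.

Step 1 — Angular frequency: ω = 2π·6880 = 4.323e+04 rad/s.
Step 2 — Transfer function: H(jω) = 1/(1 + jωRC).
Step 3 — Denominator: 1 + jωRC = 1 + j·4.323e+04·100·3.58e-05 = 1 + j154.8.
Step 4 — H = 4.175e-05 - j0.006461.
Step 5 — Magnitude: |H| = 0.006462 (-43.8 dB); phase: φ = -89.6°.

|H| = 0.006462 (-43.8 dB), φ = -89.6°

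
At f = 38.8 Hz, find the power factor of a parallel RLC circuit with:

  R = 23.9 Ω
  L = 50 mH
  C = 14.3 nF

Step 1 — Angular frequency: ω = 2π·f = 2π·38.8 = 243.8 rad/s.
Step 2 — Component impedances:
  R: Z = R = 23.9 Ω
  L: Z = jωL = j·243.8·0.05 = 0 + j12.19 Ω
  C: Z = 1/(jωC) = -j/(ω·C) = 0 - j2.868e+05 Ω
Step 3 — Parallel combination: 1/Z_total = 1/R + 1/L + 1/C; Z_total = 4.934 + j9.673 Ω = 10.86∠63.0° Ω.
Step 4 — Power factor: PF = cos(φ) = Re(Z)/|Z| = 4.9338/10.859 = 0.4544.
Step 5 — Type: Im(Z) = 9.673 ⇒ lagging (phase φ = 63.0°).

PF = 0.4544 (lagging, φ = 63.0°)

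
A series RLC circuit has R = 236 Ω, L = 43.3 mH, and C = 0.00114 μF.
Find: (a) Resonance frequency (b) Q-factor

Step 1 — Resonance condition Im(Z)=0 gives ω₀ = 1/√(LC).
Step 2 — ω₀ = 1/√(0.0433·1.14e-09) = 1.423e+05 rad/s.
Step 3 — f₀ = ω₀/(2π) = 2.265e+04 Hz.
Step 4 — Series Q: Q = ω₀L/R = 1.423e+05·0.0433/236 = 26.11.

(a) f₀ = 2.265e+04 Hz  (b) Q = 26.11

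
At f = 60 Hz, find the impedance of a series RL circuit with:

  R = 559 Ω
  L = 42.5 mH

Step 1 — Angular frequency: ω = 2π·f = 2π·60 = 377 rad/s.
Step 2 — Component impedances:
  R: Z = R = 559 Ω
  L: Z = jωL = j·377·0.0425 = 0 + j16.02 Ω
Step 3 — Series combination: Z_total = R + L = 559 + j16.02 Ω = 559.2∠1.6° Ω.

Z = 559 + j16.02 Ω = 559.2∠1.6° Ω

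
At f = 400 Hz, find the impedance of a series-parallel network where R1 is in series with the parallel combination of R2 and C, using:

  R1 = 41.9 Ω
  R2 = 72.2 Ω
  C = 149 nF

Step 1 — Angular frequency: ω = 2π·f = 2π·400 = 2513 rad/s.
Step 2 — Component impedances:
  R1: Z = R = 41.9 Ω
  R2: Z = R = 72.2 Ω
  C: Z = 1/(jωC) = -j/(ω·C) = 0 - j2670 Ω
Step 3 — Parallel branch: R2 || C = 1/(1/R2 + 1/C) = 72.15 - j1.951 Ω.
Step 4 — Series with R1: Z_total = R1 + (R2 || C) = 114 - j1.951 Ω = 114.1∠-1.0° Ω.

Z = 114 - j1.951 Ω = 114.1∠-1.0° Ω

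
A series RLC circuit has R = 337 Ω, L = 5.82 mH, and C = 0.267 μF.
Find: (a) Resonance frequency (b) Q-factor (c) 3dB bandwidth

Step 1 — Resonance condition Im(Z)=0 gives ω₀ = 1/√(LC).
Step 2 — ω₀ = 1/√(0.00582·2.67e-07) = 2.537e+04 rad/s.
Step 3 — f₀ = ω₀/(2π) = 4037 Hz.
Step 4 — Series Q: Q = ω₀L/R = 2.537e+04·0.00582/337 = 0.4381.
Step 5 — 3dB bandwidth: Δω = ω₀/Q = 5.79e+04 rad/s; BW = Δω/(2π) = 9216 Hz.

(a) f₀ = 4037 Hz  (b) Q = 0.4381  (c) BW = 9216 Hz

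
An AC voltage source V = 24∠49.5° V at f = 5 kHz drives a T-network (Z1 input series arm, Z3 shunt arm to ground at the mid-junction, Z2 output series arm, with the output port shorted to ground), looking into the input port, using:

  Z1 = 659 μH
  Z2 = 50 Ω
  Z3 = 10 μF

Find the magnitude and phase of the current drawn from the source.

Step 1 — Angular frequency: ω = 2π·f = 2π·5000 = 3.142e+04 rad/s.
Step 2 — Component impedances:
  Z1: Z = jωL = j·3.142e+04·0.000659 = 0 + j20.7 Ω
  Z2: Z = R = 50 Ω
  Z3: Z = 1/(jωC) = -j/(ω·C) = 0 - j3.183 Ω
Step 3 — With the output port shorted to ground, the output series arm Z2 runs from the junction to ground; the shunt arm Z3 also runs from the junction to ground. They appear in parallel: Z3 || Z2 = 0.2018 - j3.17 Ω.
Step 4 — Series with input arm Z1: Z_in = Z1 + (Z3 || Z2) = 0.2018 + j17.53 Ω = 17.53∠89.3° Ω.
Step 5 — Source phasor: V = 24∠49.5° V = 15.59 + j18.25 V.
Step 6 — Ohm's law: I = V / Z_total = (15.59 + j18.25) / (0.2018 + j17.53) = 1.051 - j0.8769 A.
Step 7 — Convert to polar: |I| = 1.369 A, ∠I = -39.8°.

I = 1.369∠-39.8° A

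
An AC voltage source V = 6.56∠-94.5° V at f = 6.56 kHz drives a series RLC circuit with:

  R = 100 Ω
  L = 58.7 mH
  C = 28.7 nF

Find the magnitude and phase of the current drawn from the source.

Step 1 — Angular frequency: ω = 2π·f = 2π·6560 = 4.122e+04 rad/s.
Step 2 — Component impedances:
  R: Z = R = 100 Ω
  L: Z = jωL = j·4.122e+04·0.0587 = 0 + j2419 Ω
  C: Z = 1/(jωC) = -j/(ω·C) = 0 - j845.3 Ω
Step 3 — Series combination: Z_total = R + L + C = 100 + j1574 Ω = 1577∠86.4° Ω.
Step 4 — Source phasor: V = 6.56∠-94.5° V = -0.5147 - j6.54 V.
Step 5 — Ohm's law: I = V / Z_total = (-0.5147 - j6.54) / (100 + j1574) = -0.004159 + j6.279e-05 A.
Step 6 — Convert to polar: |I| = 0.004159 A, ∠I = 179.1°.

I = 0.004159∠179.1° A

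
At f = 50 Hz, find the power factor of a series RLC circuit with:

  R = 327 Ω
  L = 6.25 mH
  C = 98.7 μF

Step 1 — Angular frequency: ω = 2π·f = 2π·50 = 314.2 rad/s.
Step 2 — Component impedances:
  R: Z = R = 327 Ω
  L: Z = jωL = j·314.2·0.00625 = 0 + j1.963 Ω
  C: Z = 1/(jωC) = -j/(ω·C) = 0 - j32.25 Ω
Step 3 — Series combination: Z_total = R + L + C = 327 - j30.29 Ω = 328.4∠-5.3° Ω.
Step 4 — Power factor: PF = cos(φ) = Re(Z)/|Z| = 327/328.4 = 0.9957.
Step 5 — Type: Im(Z) = -30.29 ⇒ leading (phase φ = -5.3°).

PF = 0.9957 (leading, φ = -5.3°)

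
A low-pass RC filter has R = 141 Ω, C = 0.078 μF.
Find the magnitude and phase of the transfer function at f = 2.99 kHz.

Step 1 — Angular frequency: ω = 2π·2990 = 1.879e+04 rad/s.
Step 2 — Transfer function: H(jω) = 1/(1 + jωRC).
Step 3 — Denominator: 1 + jωRC = 1 + j·1.879e+04·141·7.8e-08 = 1 + j0.2066.
Step 4 — H = 0.9591 - j0.1982.
Step 5 — Magnitude: |H| = 0.9793 (-0.2 dB); phase: φ = -11.7°.

|H| = 0.9793 (-0.2 dB), φ = -11.7°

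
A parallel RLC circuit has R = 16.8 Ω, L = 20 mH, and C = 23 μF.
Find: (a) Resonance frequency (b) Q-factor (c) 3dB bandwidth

Step 1 — Resonance: ω₀ = 1/√(LC) = 1/√(0.02·2.3e-05) = 1474 rad/s.
Step 2 — f₀ = ω₀/(2π) = 234.7 Hz.
Step 3 — Parallel Q: Q = R/(ω₀L) = 16.8/(1474·0.02) = 0.5697.
Step 4 — Bandwidth: Δω = ω₀/Q = 2588 rad/s; BW = Δω/(2π) = 411.9 Hz.

(a) f₀ = 234.7 Hz  (b) Q = 0.5697  (c) BW = 411.9 Hz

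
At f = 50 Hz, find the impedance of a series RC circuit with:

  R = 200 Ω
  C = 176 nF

Step 1 — Angular frequency: ω = 2π·f = 2π·50 = 314.2 rad/s.
Step 2 — Component impedances:
  R: Z = R = 200 Ω
  C: Z = 1/(jωC) = -j/(ω·C) = 0 - j1.809e+04 Ω
Step 3 — Series combination: Z_total = R + C = 200 - j1.809e+04 Ω = 1.809e+04∠-89.4° Ω.

Z = 200 - j1.809e+04 Ω = 1.809e+04∠-89.4° Ω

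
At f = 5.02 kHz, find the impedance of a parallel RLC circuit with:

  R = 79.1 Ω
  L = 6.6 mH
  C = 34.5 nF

Step 1 — Angular frequency: ω = 2π·f = 2π·5020 = 3.154e+04 rad/s.
Step 2 — Component impedances:
  R: Z = R = 79.1 Ω
  L: Z = jωL = j·3.154e+04·0.0066 = 0 + j208.2 Ω
  C: Z = 1/(jωC) = -j/(ω·C) = 0 - j919 Ω
Step 3 — Parallel combination: 1/Z_total = 1/R + 1/L + 1/C; Z_total = 72.81 + j21.4 Ω = 75.89∠16.4° Ω.

Z = 72.81 + j21.4 Ω = 75.89∠16.4° Ω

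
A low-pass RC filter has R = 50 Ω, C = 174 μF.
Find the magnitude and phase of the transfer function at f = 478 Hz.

Step 1 — Angular frequency: ω = 2π·478 = 3003 rad/s.
Step 2 — Transfer function: H(jω) = 1/(1 + jωRC).
Step 3 — Denominator: 1 + jωRC = 1 + j·3003·50·0.000174 = 1 + j26.13.
Step 4 — H = 0.001463 - j0.03822.
Step 5 — Magnitude: |H| = 0.03824 (-28.3 dB); phase: φ = -87.8°.

|H| = 0.03824 (-28.3 dB), φ = -87.8°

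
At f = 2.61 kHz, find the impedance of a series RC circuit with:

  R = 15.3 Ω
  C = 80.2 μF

Step 1 — Angular frequency: ω = 2π·f = 2π·2610 = 1.64e+04 rad/s.
Step 2 — Component impedances:
  R: Z = R = 15.3 Ω
  C: Z = 1/(jωC) = -j/(ω·C) = 0 - j0.7603 Ω
Step 3 — Series combination: Z_total = R + C = 15.3 - j0.7603 Ω = 15.32∠-2.8° Ω.

Z = 15.3 - j0.7603 Ω = 15.32∠-2.8° Ω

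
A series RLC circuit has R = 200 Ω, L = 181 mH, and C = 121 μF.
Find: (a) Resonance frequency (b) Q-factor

Step 1 — Resonance condition Im(Z)=0 gives ω₀ = 1/√(LC).
Step 2 — ω₀ = 1/√(0.181·0.000121) = 213.7 rad/s.
Step 3 — f₀ = ω₀/(2π) = 34.01 Hz.
Step 4 — Series Q: Q = ω₀L/R = 213.7·0.181/200 = 0.1934.

(a) f₀ = 34.01 Hz  (b) Q = 0.1934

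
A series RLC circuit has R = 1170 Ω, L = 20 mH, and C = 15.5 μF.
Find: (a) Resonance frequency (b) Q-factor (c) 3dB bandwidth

Step 1 — Resonance: ω₀ = 1/√(LC) = 1/√(0.02·1.55e-05) = 1796 rad/s.
Step 2 — f₀ = ω₀/(2π) = 285.9 Hz.
Step 3 — Series Q: Q = ω₀L/R = 1796·0.02/1170 = 0.0307.
Step 4 — Bandwidth: Δω = ω₀/Q = 5.85e+04 rad/s; BW = Δω/(2π) = 9311 Hz.

(a) f₀ = 285.9 Hz  (b) Q = 0.0307  (c) BW = 9311 Hz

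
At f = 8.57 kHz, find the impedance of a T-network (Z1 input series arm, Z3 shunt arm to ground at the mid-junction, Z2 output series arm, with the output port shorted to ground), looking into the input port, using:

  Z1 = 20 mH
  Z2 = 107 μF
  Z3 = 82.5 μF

Step 1 — Angular frequency: ω = 2π·f = 2π·8570 = 5.385e+04 rad/s.
Step 2 — Component impedances:
  Z1: Z = jωL = j·5.385e+04·0.02 = 0 + j1077 Ω
  Z2: Z = 1/(jωC) = -j/(ω·C) = 0 - j0.1736 Ω
  Z3: Z = 1/(jωC) = -j/(ω·C) = 0 - j0.2251 Ω
Step 3 — With the output port shorted to ground, the output series arm Z2 runs from the junction to ground; the shunt arm Z3 also runs from the junction to ground. They appear in parallel: Z3 || Z2 = 0 - j0.098 Ω.
Step 4 — Series with input arm Z1: Z_in = Z1 + (Z3 || Z2) = 0 + j1077 Ω = 1077∠90.0° Ω.

Z = 0 + j1077 Ω = 1077∠90.0° Ω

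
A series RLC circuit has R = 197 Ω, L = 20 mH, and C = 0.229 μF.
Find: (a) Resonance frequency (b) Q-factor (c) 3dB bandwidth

Step 1 — Resonance: ω₀ = 1/√(LC) = 1/√(0.02·2.29e-07) = 1.478e+04 rad/s.
Step 2 — f₀ = ω₀/(2π) = 2352 Hz.
Step 3 — Series Q: Q = ω₀L/R = 1.478e+04·0.02/197 = 1.5.
Step 4 — Bandwidth: Δω = ω₀/Q = 9850 rad/s; BW = Δω/(2π) = 1568 Hz.

(a) f₀ = 2352 Hz  (b) Q = 1.5  (c) BW = 1568 Hz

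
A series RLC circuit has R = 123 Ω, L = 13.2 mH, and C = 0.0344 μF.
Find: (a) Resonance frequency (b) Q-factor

Step 1 — Resonance condition Im(Z)=0 gives ω₀ = 1/√(LC).
Step 2 — ω₀ = 1/√(0.0132·3.44e-08) = 4.693e+04 rad/s.
Step 3 — f₀ = ω₀/(2π) = 7469 Hz.
Step 4 — Series Q: Q = ω₀L/R = 4.693e+04·0.0132/123 = 5.036.

(a) f₀ = 7469 Hz  (b) Q = 5.036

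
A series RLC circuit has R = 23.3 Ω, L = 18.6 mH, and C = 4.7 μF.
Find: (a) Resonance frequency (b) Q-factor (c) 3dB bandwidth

Step 1 — Resonance: ω₀ = 1/√(LC) = 1/√(0.0186·4.7e-06) = 3382 rad/s.
Step 2 — f₀ = ω₀/(2π) = 538.3 Hz.
Step 3 — Series Q: Q = ω₀L/R = 3382·0.0186/23.3 = 2.7.
Step 4 — Bandwidth: Δω = ω₀/Q = 1253 rad/s; BW = Δω/(2π) = 199.4 Hz.

(a) f₀ = 538.3 Hz  (b) Q = 2.7  (c) BW = 199.4 Hz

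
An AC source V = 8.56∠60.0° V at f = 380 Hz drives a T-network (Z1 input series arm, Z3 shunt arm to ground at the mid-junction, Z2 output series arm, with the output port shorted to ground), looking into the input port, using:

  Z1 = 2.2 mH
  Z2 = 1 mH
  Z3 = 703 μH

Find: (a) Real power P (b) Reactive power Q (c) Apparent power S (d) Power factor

Step 1 — Angular frequency: ω = 2π·f = 2π·380 = 2388 rad/s.
Step 2 — Component impedances:
  Z1: Z = jωL = j·2388·0.0022 = 0 + j5.253 Ω
  Z2: Z = jωL = j·2388·0.001 = 0 + j2.388 Ω
  Z3: Z = jωL = j·2388·0.000703 = 0 + j1.678 Ω
Step 3 — With the output port shorted to ground, the output series arm Z2 runs from the junction to ground; the shunt arm Z3 also runs from the junction to ground. They appear in parallel: Z3 || Z2 = 0 + j0.9856 Ω.
Step 4 — Series with input arm Z1: Z_in = Z1 + (Z3 || Z2) = 0 + j6.238 Ω = 6.238∠90.0° Ω.
Step 5 — Source phasor: V = 8.56∠60.0° V = 4.28 + j7.413 V.
Step 6 — Current: I = V / Z = 1.188 - j0.6861 A = 1.372∠-30.0° A.
Step 7 — Complex power: S = V·I* = 0 + j11.75 VA.
Step 8 — Real power: P = Re(S) = 0 W.
Step 9 — Reactive power: Q = Im(S) = 11.75 VAR.
Step 10 — Apparent power: |S| = 11.75 VA.
Step 11 — Power factor: PF = P/|S| = 0 (lagging).

(a) P = 0 W  (b) Q = 11.75 VAR  (c) S = 11.75 VA  (d) PF = 0 (lagging)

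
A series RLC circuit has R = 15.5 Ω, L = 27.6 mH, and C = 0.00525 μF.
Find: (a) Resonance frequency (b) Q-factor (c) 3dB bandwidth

Step 1 — Resonance: ω₀ = 1/√(LC) = 1/√(0.0276·5.25e-09) = 8.307e+04 rad/s.
Step 2 — f₀ = ω₀/(2π) = 1.322e+04 Hz.
Step 3 — Series Q: Q = ω₀L/R = 8.307e+04·0.0276/15.5 = 147.9.
Step 4 — Bandwidth: Δω = ω₀/Q = 561.6 rad/s; BW = Δω/(2π) = 89.38 Hz.

(a) f₀ = 1.322e+04 Hz  (b) Q = 147.9  (c) BW = 89.38 Hz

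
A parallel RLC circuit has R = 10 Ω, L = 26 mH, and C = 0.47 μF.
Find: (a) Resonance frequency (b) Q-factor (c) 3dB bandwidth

Step 1 — Resonance: ω₀ = 1/√(LC) = 1/√(0.026·4.7e-07) = 9046 rad/s.
Step 2 — f₀ = ω₀/(2π) = 1440 Hz.
Step 3 — Parallel Q: Q = R/(ω₀L) = 10/(9046·0.026) = 0.04252.
Step 4 — Bandwidth: Δω = ω₀/Q = 2.128e+05 rad/s; BW = Δω/(2π) = 3.386e+04 Hz.

(a) f₀ = 1440 Hz  (b) Q = 0.04252  (c) BW = 3.386e+04 Hz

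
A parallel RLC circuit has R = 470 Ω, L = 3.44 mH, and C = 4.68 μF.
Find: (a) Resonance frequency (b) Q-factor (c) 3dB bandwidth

Step 1 — Resonance: ω₀ = 1/√(LC) = 1/√(0.00344·4.68e-06) = 7881 rad/s.
Step 2 — f₀ = ω₀/(2π) = 1254 Hz.
Step 3 — Parallel Q: Q = R/(ω₀L) = 470/(7881·0.00344) = 17.34.
Step 4 — Bandwidth: Δω = ω₀/Q = 454.6 rad/s; BW = Δω/(2π) = 72.36 Hz.

(a) f₀ = 1254 Hz  (b) Q = 17.34  (c) BW = 72.36 Hz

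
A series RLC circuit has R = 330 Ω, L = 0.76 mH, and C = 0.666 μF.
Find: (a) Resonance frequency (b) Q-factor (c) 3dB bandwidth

Step 1 — Resonance: ω₀ = 1/√(LC) = 1/√(0.00076·6.66e-07) = 4.445e+04 rad/s.
Step 2 — f₀ = ω₀/(2π) = 7074 Hz.
Step 3 — Series Q: Q = ω₀L/R = 4.445e+04·0.00076/330 = 0.1024.
Step 4 — Bandwidth: Δω = ω₀/Q = 4.342e+05 rad/s; BW = Δω/(2π) = 6.911e+04 Hz.

(a) f₀ = 7074 Hz  (b) Q = 0.1024  (c) BW = 6.911e+04 Hz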